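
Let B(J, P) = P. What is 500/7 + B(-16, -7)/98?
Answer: 999/14 ≈ 71.357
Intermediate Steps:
500/7 + B(-16, -7)/98 = 500/7 - 7/98 = 500*(⅐) - 7*1/98 = 500/7 - 1/14 = 999/14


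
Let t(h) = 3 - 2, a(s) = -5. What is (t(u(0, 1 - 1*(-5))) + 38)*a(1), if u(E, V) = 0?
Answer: -195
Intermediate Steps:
t(h) = 1
(t(u(0, 1 - 1*(-5))) + 38)*a(1) = (1 + 38)*(-5) = 39*(-5) = -195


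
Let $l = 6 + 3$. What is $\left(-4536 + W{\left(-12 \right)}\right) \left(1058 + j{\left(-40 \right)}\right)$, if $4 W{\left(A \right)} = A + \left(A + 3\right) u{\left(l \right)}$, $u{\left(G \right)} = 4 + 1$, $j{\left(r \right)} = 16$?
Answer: $- \frac{9773937}{2} \approx -4.887 \cdot 10^{6}$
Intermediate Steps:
$l = 9$
$u{\left(G \right)} = 5$
$W{\left(A \right)} = \frac{15}{4} + \frac{3 A}{2}$ ($W{\left(A \right)} = \frac{A + \left(A + 3\right) 5}{4} = \frac{A + \left(3 + A\right) 5}{4} = \frac{A + \left(15 + 5 A\right)}{4} = \frac{15 + 6 A}{4} = \frac{15}{4} + \frac{3 A}{2}$)
$\left(-4536 + W{\left(-12 \right)}\right) \left(1058 + j{\left(-40 \right)}\right) = \left(-4536 + \left(\frac{15}{4} + \frac{3}{2} \left(-12\right)\right)\right) \left(1058 + 16\right) = \left(-4536 + \left(\frac{15}{4} - 18\right)\right) 1074 = \left(-4536 - \frac{57}{4}\right) 1074 = \left(- \frac{18201}{4}\right) 1074 = - \frac{9773937}{2}$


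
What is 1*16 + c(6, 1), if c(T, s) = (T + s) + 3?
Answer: 26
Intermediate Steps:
c(T, s) = 3 + T + s
1*16 + c(6, 1) = 1*16 + (3 + 6 + 1) = 16 + 10 = 26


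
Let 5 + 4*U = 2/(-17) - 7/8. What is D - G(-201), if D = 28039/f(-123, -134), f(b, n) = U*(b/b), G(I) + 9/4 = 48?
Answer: -61162009/3260 ≈ -18761.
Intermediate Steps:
G(I) = 183/4 (G(I) = -9/4 + 48 = 183/4)
U = -815/544 (U = -5/4 + (2/(-17) - 7/8)/4 = -5/4 + (2*(-1/17) - 7*⅛)/4 = -5/4 + (-2/17 - 7/8)/4 = -5/4 + (¼)*(-135/136) = -5/4 - 135/544 = -815/544 ≈ -1.4982)
f(b, n) = -815/544 (f(b, n) = -815*b/(544*b) = -815/544*1 = -815/544)
D = -15253216/815 (D = 28039/(-815/544) = 28039*(-544/815) = -15253216/815 ≈ -18716.)
D - G(-201) = -15253216/815 - 1*183/4 = -15253216/815 - 183/4 = -61162009/3260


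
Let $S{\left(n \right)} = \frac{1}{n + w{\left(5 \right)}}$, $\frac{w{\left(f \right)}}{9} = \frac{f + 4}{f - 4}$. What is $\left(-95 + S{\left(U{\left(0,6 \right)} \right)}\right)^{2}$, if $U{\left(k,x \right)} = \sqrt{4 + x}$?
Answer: $\frac{387212485706}{42915601} + \frac{1244528 \sqrt{10}}{42915601} \approx 9022.8$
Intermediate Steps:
$w{\left(f \right)} = \frac{9 \left(4 + f\right)}{-4 + f}$ ($w{\left(f \right)} = 9 \frac{f + 4}{f - 4} = 9 \frac{4 + f}{-4 + f} = \frac{9 \left(4 + f\right)}{-4 + f}$)
$S{\left(n \right)} = \frac{1}{81 + n}$ ($S{\left(n \right)} = \frac{1}{n + \frac{9 \left(4 + 5\right)}{-4 + 5}} = \frac{1}{n + 9 \cdot 1^{-1} \cdot 9} = \frac{1}{n + 9 \cdot 1 \cdot 9} = \frac{1}{n + 81} = \frac{1}{81 + n}$)
$\left(-95 + S{\left(U{\left(0,6 \right)} \right)}\right)^{2} = \left(-95 + \frac{1}{81 + \sqrt{4 + 6}}\right)^{2} = \left(-95 + \frac{1}{81 + \sqrt{10}}\right)^{2}$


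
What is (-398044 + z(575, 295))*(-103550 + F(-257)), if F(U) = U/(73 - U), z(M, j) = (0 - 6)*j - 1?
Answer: 2732476204991/66 ≈ 4.1401e+10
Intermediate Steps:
z(M, j) = -1 - 6*j (z(M, j) = -6*j - 1 = -1 - 6*j)
(-398044 + z(575, 295))*(-103550 + F(-257)) = (-398044 + (-1 - 6*295))*(-103550 - 1*(-257)/(-73 - 257)) = (-398044 + (-1 - 1770))*(-103550 - 1*(-257)/(-330)) = (-398044 - 1771)*(-103550 - 1*(-257)*(-1/330)) = -399815*(-103550 - 257/330) = -399815*(-34171757/330) = 2732476204991/66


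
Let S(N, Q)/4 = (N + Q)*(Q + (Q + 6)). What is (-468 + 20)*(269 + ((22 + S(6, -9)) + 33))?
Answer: -209664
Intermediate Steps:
S(N, Q) = 4*(6 + 2*Q)*(N + Q) (S(N, Q) = 4*((N + Q)*(Q + (Q + 6))) = 4*((N + Q)*(Q + (6 + Q))) = 4*((N + Q)*(6 + 2*Q)) = 4*((6 + 2*Q)*(N + Q)) = 4*(6 + 2*Q)*(N + Q))
(-468 + 20)*(269 + ((22 + S(6, -9)) + 33)) = (-468 + 20)*(269 + ((22 + (8*(-9)² + 24*6 + 24*(-9) + 8*6*(-9))) + 33)) = -448*(269 + ((22 + (8*81 + 144 - 216 - 432)) + 33)) = -448*(269 + ((22 + (648 + 144 - 216 - 432)) + 33)) = -448*(269 + ((22 + 144) + 33)) = -448*(269 + (166 + 33)) = -448*(269 + 199) = -448*468 = -209664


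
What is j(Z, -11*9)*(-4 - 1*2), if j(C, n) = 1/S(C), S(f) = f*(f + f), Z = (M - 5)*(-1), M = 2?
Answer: -⅓ ≈ -0.33333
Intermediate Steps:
Z = 3 (Z = (2 - 5)*(-1) = -3*(-1) = 3)
S(f) = 2*f² (S(f) = f*(2*f) = 2*f²)
j(C, n) = 1/(2*C²)
j(Z, -11*9)*(-4 - 1*2) = ((½)/3²)*(-4 - 1*2) = ((½)*(⅑))*(-4 - 2) = (1/18)*(-6) = -⅓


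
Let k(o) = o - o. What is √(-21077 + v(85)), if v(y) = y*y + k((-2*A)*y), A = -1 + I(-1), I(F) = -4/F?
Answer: 2*I*√3463 ≈ 117.69*I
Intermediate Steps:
A = 3 (A = -1 - 4/(-1) = -1 - 4*(-1) = -1 + 4 = 3)
k(o) = 0
v(y) = y² (v(y) = y*y + 0 = y² + 0 = y²)
√(-21077 + v(85)) = √(-21077 + 85²) = √(-21077 + 7225) = √(-13852) = 2*I*√3463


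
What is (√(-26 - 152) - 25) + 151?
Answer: 126 + I*√178 ≈ 126.0 + 13.342*I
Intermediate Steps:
(√(-26 - 152) - 25) + 151 = (√(-178) - 25) + 151 = (I*√178 - 25) + 151 = (-25 + I*√178) + 151 = 126 + I*√178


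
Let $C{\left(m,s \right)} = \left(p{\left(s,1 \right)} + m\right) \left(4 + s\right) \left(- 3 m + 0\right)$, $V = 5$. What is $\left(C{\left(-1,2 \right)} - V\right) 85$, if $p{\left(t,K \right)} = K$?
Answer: $-425$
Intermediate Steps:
$C{\left(m,s \right)} = - 3 m \left(1 + m\right) \left(4 + s\right)$ ($C{\left(m,s \right)} = \left(1 + m\right) \left(4 + s\right) \left(- 3 m + 0\right) = \left(1 + m\right) \left(4 + s\right) \left(- 3 m\right) = - 3 m \left(1 + m\right) \left(4 + s\right)$)
$\left(C{\left(-1,2 \right)} - V\right) 85 = \left(\left(-3\right) \left(-1\right) \left(4 + 2 + 4 \left(-1\right) - 2\right) - 5\right) 85 = \left(\left(-3\right) \left(-1\right) \left(4 + 2 - 4 - 2\right) - 5\right) 85 = \left(\left(-3\right) \left(-1\right) 0 - 5\right) 85 = \left(0 - 5\right) 85 = \left(-5\right) 85 = -425$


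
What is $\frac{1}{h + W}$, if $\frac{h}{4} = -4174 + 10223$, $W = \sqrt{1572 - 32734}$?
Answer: $\frac{12098}{292738789} - \frac{i \sqrt{31162}}{585477578} \approx 4.1327 \cdot 10^{-5} - 3.0151 \cdot 10^{-7} i$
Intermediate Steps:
$W = i \sqrt{31162}$ ($W = \sqrt{-31162} = i \sqrt{31162} \approx 176.53 i$)
$h = 24196$ ($h = 4 \left(-4174 + 10223\right) = 4 \cdot 6049 = 24196$)
$\frac{1}{h + W} = \frac{1}{24196 + i \sqrt{31162}}$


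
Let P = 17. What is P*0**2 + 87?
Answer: 87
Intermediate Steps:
P*0**2 + 87 = 17*0**2 + 87 = 17*0 + 87 = 0 + 87 = 87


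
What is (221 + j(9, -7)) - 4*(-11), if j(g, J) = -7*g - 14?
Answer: 188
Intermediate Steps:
j(g, J) = -14 - 7*g
(221 + j(9, -7)) - 4*(-11) = (221 + (-14 - 7*9)) - 4*(-11) = (221 + (-14 - 63)) + 44 = (221 - 77) + 44 = 144 + 44 = 188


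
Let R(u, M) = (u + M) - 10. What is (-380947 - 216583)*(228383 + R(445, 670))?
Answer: -137125964640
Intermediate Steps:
R(u, M) = -10 + M + u (R(u, M) = (M + u) - 10 = -10 + M + u)
(-380947 - 216583)*(228383 + R(445, 670)) = (-380947 - 216583)*(228383 + (-10 + 670 + 445)) = -597530*(228383 + 1105) = -597530*229488 = -137125964640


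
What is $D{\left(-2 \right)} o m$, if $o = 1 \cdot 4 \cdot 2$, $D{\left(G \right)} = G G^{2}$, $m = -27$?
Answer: $1728$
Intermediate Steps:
$D{\left(G \right)} = G^{3}$
$o = 8$ ($o = 4 \cdot 2 = 8$)
$D{\left(-2 \right)} o m = \left(-2\right)^{3} \cdot 8 \left(-27\right) = \left(-8\right) 8 \left(-27\right) = \left(-64\right) \left(-27\right) = 1728$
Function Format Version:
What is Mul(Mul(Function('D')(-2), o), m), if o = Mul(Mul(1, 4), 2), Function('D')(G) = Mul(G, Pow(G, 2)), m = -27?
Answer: 1728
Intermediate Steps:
Function('D')(G) = Pow(G, 3)
o = 8 (o = Mul(4, 2) = 8)
Mul(Mul(Function('D')(-2), o), m) = Mul(Mul(Pow(-2, 3), 8), -27) = Mul(Mul(-8, 8), -27) = Mul(-64, -27) = 1728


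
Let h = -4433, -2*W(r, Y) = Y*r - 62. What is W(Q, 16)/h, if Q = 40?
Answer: 289/4433 ≈ 0.065193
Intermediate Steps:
W(r, Y) = 31 - Y*r/2 (W(r, Y) = -(Y*r - 62)/2 = -(-62 + Y*r)/2 = 31 - Y*r/2)
W(Q, 16)/h = (31 - ½*16*40)/(-4433) = (31 - 320)*(-1/4433) = -289*(-1/4433) = 289/4433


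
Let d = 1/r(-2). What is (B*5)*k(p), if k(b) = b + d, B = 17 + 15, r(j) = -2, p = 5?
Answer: 720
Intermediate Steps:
B = 32
d = -½ (d = 1/(-2) = -½ ≈ -0.50000)
k(b) = -½ + b (k(b) = b - ½ = -½ + b)
(B*5)*k(p) = (32*5)*(-½ + 5) = 160*(9/2) = 720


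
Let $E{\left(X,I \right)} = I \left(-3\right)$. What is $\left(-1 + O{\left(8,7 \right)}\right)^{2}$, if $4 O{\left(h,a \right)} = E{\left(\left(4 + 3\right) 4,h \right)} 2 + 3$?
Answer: $\frac{2401}{16} \approx 150.06$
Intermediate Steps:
$E{\left(X,I \right)} = - 3 I$
$O{\left(h,a \right)} = \frac{3}{4} - \frac{3 h}{2}$ ($O{\left(h,a \right)} = \frac{- 3 h 2 + 3}{4} = \frac{- 6 h + 3}{4} = \frac{3 - 6 h}{4} = \frac{3}{4} - \frac{3 h}{2}$)
$\left(-1 + O{\left(8,7 \right)}\right)^{2} = \left(-1 + \left(\frac{3}{4} - 12\right)\right)^{2} = \left(-1 - \frac{45}{4}\right)^{2} = \left(- \frac{49}{4}\right)^{2} = \frac{2401}{16}$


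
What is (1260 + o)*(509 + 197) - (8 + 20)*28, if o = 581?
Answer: 1298962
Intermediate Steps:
(1260 + o)*(509 + 197) - (8 + 20)*28 = (1260 + 581)*(509 + 197) - (8 + 20)*28 = 1841*706 - 28*28 = 1299746 - 1*784 = 1299746 - 784 = 1298962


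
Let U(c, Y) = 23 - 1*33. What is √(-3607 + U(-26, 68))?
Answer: I*√3617 ≈ 60.141*I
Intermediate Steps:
U(c, Y) = -10 (U(c, Y) = 23 - 33 = -10)
√(-3607 + U(-26, 68)) = √(-3607 - 10) = √(-3617) = I*√3617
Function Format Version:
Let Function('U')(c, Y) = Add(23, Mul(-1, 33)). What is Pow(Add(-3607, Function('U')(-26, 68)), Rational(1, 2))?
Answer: Mul(I, Pow(3617, Rational(1, 2))) ≈ Mul(60.141, I)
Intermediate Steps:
Function('U')(c, Y) = -10 (Function('U')(c, Y) = Add(23, -33) = -10)
Pow(Add(-3607, Function('U')(-26, 68)), Rational(1, 2)) = Pow(Add(-3607, -10), Rational(1, 2)) = Pow(-3617, Rational(1, 2)) = Mul(I, Pow(3617, Rational(1, 2)))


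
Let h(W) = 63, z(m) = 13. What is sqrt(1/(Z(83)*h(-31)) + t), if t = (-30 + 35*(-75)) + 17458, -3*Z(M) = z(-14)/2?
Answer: sqrt(1103252241)/273 ≈ 121.67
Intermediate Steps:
Z(M) = -13/6 (Z(M) = -13/(3*2) = -1/3*13/2 = -13/6)
t = 14803 (t = (-30 - 2625) + 17458 = -2655 + 17458 = 14803)
sqrt(1/(Z(83)*h(-31)) + t) = sqrt(1/(-13/6*63) + 14803) = sqrt(-6/13*1/63 + 14803) = sqrt(-2/273 + 14803) = sqrt(4041217/273) = sqrt(1103252241)/273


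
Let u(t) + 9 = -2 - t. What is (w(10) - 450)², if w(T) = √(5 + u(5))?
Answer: (450 - I*√11)² ≈ 2.0249e+5 - 2985.0*I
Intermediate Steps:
u(t) = -11 - t (u(t) = -9 + (-2 - t) = -11 - t)
w(T) = I*√11 (w(T) = √(5 + (-11 - 1*5)) = √(5 + (-11 - 5)) = √(5 - 16) = √(-11) = I*√11)
(w(10) - 450)² = (I*√11 - 450)² = (-450 + I*√11)²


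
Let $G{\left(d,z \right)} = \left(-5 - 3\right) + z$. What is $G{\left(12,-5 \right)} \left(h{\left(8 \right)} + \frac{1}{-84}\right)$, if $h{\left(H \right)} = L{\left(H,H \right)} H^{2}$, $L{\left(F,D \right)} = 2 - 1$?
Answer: $- \frac{69875}{84} \approx -831.85$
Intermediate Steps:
$L{\left(F,D \right)} = 1$ ($L{\left(F,D \right)} = 2 - 1 = 1$)
$h{\left(H \right)} = H^{2}$ ($h{\left(H \right)} = 1 H^{2} = H^{2}$)
$G{\left(d,z \right)} = -8 + z$
$G{\left(12,-5 \right)} \left(h{\left(8 \right)} + \frac{1}{-84}\right) = \left(-8 - 5\right) \left(8^{2} + \frac{1}{-84}\right) = - 13 \left(64 - \frac{1}{84}\right) = \left(-13\right) \frac{5375}{84} = - \frac{69875}{84}$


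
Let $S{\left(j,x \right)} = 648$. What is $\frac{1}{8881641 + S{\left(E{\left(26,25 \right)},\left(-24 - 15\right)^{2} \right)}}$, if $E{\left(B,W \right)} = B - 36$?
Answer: $\frac{1}{8882289} \approx 1.1258 \cdot 10^{-7}$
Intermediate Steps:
$E{\left(B,W \right)} = -36 + B$
$\frac{1}{8881641 + S{\left(E{\left(26,25 \right)},\left(-24 - 15\right)^{2} \right)}} = \frac{1}{8881641 + 648} = \frac{1}{8882289}$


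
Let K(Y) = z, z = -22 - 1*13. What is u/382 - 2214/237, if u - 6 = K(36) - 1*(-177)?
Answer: -135112/15089 ≈ -8.9543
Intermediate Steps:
z = -35 (z = -22 - 13 = -35)
K(Y) = -35
u = 148 (u = 6 + (-35 - 1*(-177)) = 6 + (-35 + 177) = 6 + 142 = 148)
u/382 - 2214/237 = 148/382 - 2214/237 = 148*(1/382) - 2214*1/237 = 74/191 - 738/79 = -135112/15089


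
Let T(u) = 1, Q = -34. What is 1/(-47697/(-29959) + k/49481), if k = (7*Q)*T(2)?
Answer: 1482401279/2352965015 ≈ 0.63001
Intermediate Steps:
k = -238 (k = (7*(-34))*1 = -238*1 = -238)
1/(-47697/(-29959) + k/49481) = 1/(-47697/(-29959) - 238/49481) = 1/(-47697*(-1/29959) - 238*1/49481) = 1/(47697/29959 - 238/49481) = 1/(2352965015/1482401279) = 1482401279/2352965015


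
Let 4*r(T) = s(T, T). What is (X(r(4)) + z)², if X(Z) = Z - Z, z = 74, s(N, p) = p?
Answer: 5476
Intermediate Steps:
r(T) = T/4
X(Z) = 0
(X(r(4)) + z)² = (0 + 74)² = 74² = 5476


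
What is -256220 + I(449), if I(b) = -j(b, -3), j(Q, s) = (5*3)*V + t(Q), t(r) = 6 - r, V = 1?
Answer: -255792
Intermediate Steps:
j(Q, s) = 21 - Q (j(Q, s) = (5*3)*1 + (6 - Q) = 15*1 + (6 - Q) = 15 + (6 - Q) = 21 - Q)
I(b) = -21 + b (I(b) = -(21 - b) = -21 + b)
-256220 + I(449) = -256220 + (-21 + 449) = -256220 + 428 = -255792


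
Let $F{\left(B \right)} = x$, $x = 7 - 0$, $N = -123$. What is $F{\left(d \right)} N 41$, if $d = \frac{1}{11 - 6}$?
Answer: $-35301$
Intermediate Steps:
$d = \frac{1}{5} \approx 0.2$
$x = 7$ ($x = 7 + 0 = 7$)
$F{\left(B \right)} = 7$
$F{\left(d \right)} N 41 = 7 \left(-123\right) 41 = \left(-861\right) 41 = -35301$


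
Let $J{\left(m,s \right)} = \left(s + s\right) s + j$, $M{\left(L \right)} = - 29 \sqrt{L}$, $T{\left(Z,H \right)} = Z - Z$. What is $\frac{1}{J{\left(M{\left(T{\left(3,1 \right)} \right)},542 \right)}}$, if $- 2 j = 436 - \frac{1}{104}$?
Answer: $\frac{208}{122160481} \approx 1.7027 \cdot 10^{-6}$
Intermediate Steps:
$j = - \frac{45343}{208}$ ($j = - \frac{436 - \frac{1}{104}}{2} = \left(- \frac{1}{2}\right) \frac{45343}{104} = - \frac{45343}{208} \approx -218.0$)
$T{\left(Z,H \right)} = 0$
$J{\left(m,s \right)} = - \frac{45343}{208} + 2 s^{2}$ ($J{\left(m,s \right)} = \left(s + s\right) s - \frac{45343}{208} = 2 s s - \frac{45343}{208} = 2 s^{2} - \frac{45343}{208} = - \frac{45343}{208} + 2 s^{2}$)
$\frac{1}{J{\left(M{\left(T{\left(3,1 \right)} \right)},542 \right)}} = \frac{1}{- \frac{45343}{208} + 2 \cdot 542^{2}} = \frac{1}{- \frac{45343}{208} + 2 \cdot 293764} = \frac{1}{- \frac{45343}{208} + 587528} = \frac{1}{\frac{122160481}{208}} = \frac{208}{122160481}$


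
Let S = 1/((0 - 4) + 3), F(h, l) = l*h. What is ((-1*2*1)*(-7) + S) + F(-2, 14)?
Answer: -15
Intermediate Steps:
F(h, l) = h*l
S = -1 (S = 1/(-4 + 3) = 1/(-1) = -1)
((-1*2*1)*(-7) + S) + F(-2, 14) = ((-1*2*1)*(-7) - 1) - 2*14 = (-2*1*(-7) - 1) - 28 = (-2*(-7) - 1) - 28 = (14 - 1) - 28 = 13 - 28 = -15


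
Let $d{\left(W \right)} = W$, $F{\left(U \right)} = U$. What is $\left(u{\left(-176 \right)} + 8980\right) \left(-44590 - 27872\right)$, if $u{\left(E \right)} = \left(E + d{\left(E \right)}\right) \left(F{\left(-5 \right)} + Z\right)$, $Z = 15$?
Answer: $-395642520$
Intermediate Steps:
$u{\left(E \right)} = 20 E$ ($u{\left(E \right)} = \left(E + E\right) \left(-5 + 15\right) = 2 E 10 = 20 E$)
$\left(u{\left(-176 \right)} + 8980\right) \left(-44590 - 27872\right) = \left(20 \left(-176\right) + 8980\right) \left(-44590 - 27872\right) = \left(-3520 + 8980\right) \left(-72462\right) = 5460 \left(-72462\right) = -395642520$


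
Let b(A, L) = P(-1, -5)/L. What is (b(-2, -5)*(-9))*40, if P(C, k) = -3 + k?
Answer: -576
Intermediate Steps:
b(A, L) = -8/L (b(A, L) = (-3 - 5)/L = -8/L)
(b(-2, -5)*(-9))*40 = (-8/(-5)*(-9))*40 = (-8*(-⅕)*(-9))*40 = ((8/5)*(-9))*40 = -72/5*40 = -576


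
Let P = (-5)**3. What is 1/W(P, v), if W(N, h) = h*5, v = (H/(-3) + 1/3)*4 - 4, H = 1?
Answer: -1/20 ≈ -0.050000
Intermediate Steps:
P = -125
v = -4 (v = (1/(-3) + 1/3)*4 - 4 = (1*(-1/3) + 1*(1/3))*4 - 4 = (-1/3 + 1/3)*4 - 4 = 0*4 - 4 = 0 - 4 = -4)
W(N, h) = 5*h
1/W(P, v) = 1/(5*(-4)) = 1/(-20) = -1/20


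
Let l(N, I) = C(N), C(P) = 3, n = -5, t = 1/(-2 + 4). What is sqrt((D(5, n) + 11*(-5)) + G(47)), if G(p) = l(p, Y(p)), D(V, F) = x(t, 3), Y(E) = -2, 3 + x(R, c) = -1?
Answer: 2*I*sqrt(14) ≈ 7.4833*I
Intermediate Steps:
t = 1/2 ≈ 0.50000
x(R, c) = -4 (x(R, c) = -3 - 1 = -4)
l(N, I) = 3
D(V, F) = -4
G(p) = 3
sqrt((D(5, n) + 11*(-5)) + G(47)) = sqrt((-4 + 11*(-5)) + 3) = sqrt((-4 - 55) + 3) = sqrt(-59 + 3) = sqrt(-56) = 2*I*sqrt(14)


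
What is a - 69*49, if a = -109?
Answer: -3490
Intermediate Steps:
a - 69*49 = -109 - 69*49 = -109 - 3381 = -3490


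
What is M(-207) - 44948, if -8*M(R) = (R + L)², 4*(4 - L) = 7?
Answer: -6424105/128 ≈ -50188.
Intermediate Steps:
L = 9/4 (L = 4 - ¼*7 = 4 - 7/4 = 9/4 ≈ 2.2500)
M(R) = -(9/4 + R)²/8 (M(R) = -(R + 9/4)²/8 = -(9/4 + R)²/8)
M(-207) - 44948 = -(9 + 4*(-207))²/128 - 44948 = -(9 - 828)²/128 - 44948 = -1/128*(-819)² - 44948 = -1/128*670761 - 44948 = -670761/128 - 44948 = -6424105/128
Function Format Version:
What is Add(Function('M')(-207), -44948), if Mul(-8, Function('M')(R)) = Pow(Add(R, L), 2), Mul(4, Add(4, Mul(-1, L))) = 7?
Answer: Rational(-6424105, 128) ≈ -50188.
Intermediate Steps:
L = Rational(9, 4) (L = Add(4, Mul(Rational(-1, 4), 7)) = Add(4, Rational(-7, 4)) = Rational(9, 4) ≈ 2.2500)
Function('M')(R) = Mul(Rational(-1, 8), Pow(Add(Rational(9, 4), R), 2)) (Function('M')(R) = Mul(Rational(-1, 8), Pow(Add(R, Rational(9, 4)), 2)) = Mul(Rational(-1, 8), Pow(Add(Rational(9, 4), R), 2)))
Add(Function('M')(-207), -44948) = Add(Mul(Rational(-1, 128), Pow(Add(9, Mul(4, -207)), 2)), -44948) = Add(Mul(Rational(-1, 128), Pow(Add(9, -828), 2)), -44948) = Add(Mul(Rational(-1, 128), Pow(-819, 2)), -44948) = Add(Mul(Rational(-1, 128), 670761), -44948) = Add(Rational(-670761, 128), -44948) = Rational(-6424105, 128)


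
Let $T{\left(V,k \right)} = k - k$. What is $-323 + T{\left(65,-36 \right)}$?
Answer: $-323$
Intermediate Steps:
$T{\left(V,k \right)} = 0$
$-323 + T{\left(65,-36 \right)} = -323 + 0 = -323$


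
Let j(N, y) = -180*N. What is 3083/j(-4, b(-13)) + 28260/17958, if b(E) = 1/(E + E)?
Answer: 12618619/2154960 ≈ 5.8556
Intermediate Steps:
b(E) = 1/(2*E)
3083/j(-4, b(-13)) + 28260/17958 = 3083/((-180*(-4))) + 28260/17958 = 3083/720 + 28260*(1/17958) = 3083*(1/720) + 4710/2993 = 3083/720 + 4710/2993 = 12618619/2154960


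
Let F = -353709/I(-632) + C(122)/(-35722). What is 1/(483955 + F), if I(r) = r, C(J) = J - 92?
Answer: 11288152/5469275188129 ≈ 2.0639e-6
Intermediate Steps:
C(J) = -92 + J
F = 6317586969/11288152 (F = -353709/(-632) + (-92 + 122)/(-35722) = -353709*(-1/632) + 30*(-1/35722) = 353709/632 - 15/17861 = 6317586969/11288152 ≈ 559.67)
1/(483955 + F) = 1/(483955 + 6317586969/11288152) = 1/(5469275188129/11288152) = 11288152/5469275188129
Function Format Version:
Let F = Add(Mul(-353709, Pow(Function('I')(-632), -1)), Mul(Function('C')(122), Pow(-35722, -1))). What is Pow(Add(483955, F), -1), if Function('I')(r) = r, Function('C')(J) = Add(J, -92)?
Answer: Rational(11288152, 5469275188129) ≈ 2.0639e-6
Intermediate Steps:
Function('C')(J) = Add(-92, J)
F = Rational(6317586969, 11288152) (F = Add(Mul(-353709, Pow(-632, -1)), Mul(Add(-92, 122), Pow(-35722, -1))) = Add(Mul(-353709, Rational(-1, 632)), Mul(30, Rational(-1, 35722))) = Add(Rational(353709, 632), Rational(-15, 17861)) = Rational(6317586969, 11288152) ≈ 559.67)
Pow(Add(483955, F), -1) = Pow(Add(483955, Rational(6317586969, 11288152)), -1) = Pow(Rational(5469275188129, 11288152), -1) = Rational(11288152, 5469275188129)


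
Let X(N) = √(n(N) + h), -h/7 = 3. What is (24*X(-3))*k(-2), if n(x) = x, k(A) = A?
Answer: -96*I*√6 ≈ -235.15*I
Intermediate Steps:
h = -21 (h = -7*3 = -21)
X(N) = √(-21 + N) (X(N) = √(N - 21) = √(-21 + N))
(24*X(-3))*k(-2) = (24*√(-21 - 3))*(-2) = (24*√(-24))*(-2) = (24*(2*I*√6))*(-2) = (48*I*√6)*(-2) = -96*I*√6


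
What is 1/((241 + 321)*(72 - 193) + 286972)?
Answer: 1/218970 ≈ 4.5668e-6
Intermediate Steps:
1/((241 + 321)*(72 - 193) + 286972) = 1/(562*(-121) + 286972) = 1/(-68002 + 286972) = 1/218970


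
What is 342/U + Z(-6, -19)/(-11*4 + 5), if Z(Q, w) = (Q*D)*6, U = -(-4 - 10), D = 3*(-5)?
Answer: 963/91 ≈ 10.582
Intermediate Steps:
D = -15
U = 14 (U = -1*(-14) = 14)
Z(Q, w) = -90*Q (Z(Q, w) = (Q*(-15))*6 = -15*Q*6 = -90*Q)
342/U + Z(-6, -19)/(-11*4 + 5) = 342/14 + (-90*(-6))/(-11*4 + 5) = 342*(1/14) + 540/(-44 + 5) = 171/7 + 540/(-39) = 171/7 + 540*(-1/39) = 171/7 - 180/13 = 963/91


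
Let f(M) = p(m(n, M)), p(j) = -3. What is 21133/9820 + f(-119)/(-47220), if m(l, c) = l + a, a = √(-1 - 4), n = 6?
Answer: 8316081/3864170 ≈ 2.1521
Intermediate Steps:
a = I*√5 (a = √(-5) = I*√5 ≈ 2.2361*I)
m(l, c) = l + I*√5
f(M) = -3
21133/9820 + f(-119)/(-47220) = 21133/9820 - 3/(-47220) = 21133*(1/9820) - 3*(-1/47220) = 21133/9820 + 1/15740 = 8316081/3864170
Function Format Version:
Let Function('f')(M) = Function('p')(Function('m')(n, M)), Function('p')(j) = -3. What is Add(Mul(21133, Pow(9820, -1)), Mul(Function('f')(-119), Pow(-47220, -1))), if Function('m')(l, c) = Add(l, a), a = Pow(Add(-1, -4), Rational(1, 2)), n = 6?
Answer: Rational(8316081, 3864170) ≈ 2.1521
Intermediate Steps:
a = Mul(I, Pow(5, Rational(1, 2))) (a = Pow(-5, Rational(1, 2)) = Mul(I, Pow(5, Rational(1, 2))) ≈ Mul(2.2361, I))
Function('m')(l, c) = Add(l, Mul(I, Pow(5, Rational(1, 2))))
Function('f')(M) = -3
Add(Mul(21133, Pow(9820, -1)), Mul(Function('f')(-119), Pow(-47220, -1))) = Add(Mul(21133, Pow(9820, -1)), Mul(-3, Pow(-47220, -1))) = Add(Mul(21133, Rational(1, 9820)), Mul(-3, Rational(-1, 47220))) = Add(Rational(21133, 9820), Rational(1, 15740)) = Rational(8316081, 3864170)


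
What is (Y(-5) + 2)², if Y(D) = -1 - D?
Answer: 36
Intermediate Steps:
(Y(-5) + 2)² = ((-1 - 1*(-5)) + 2)² = ((-1 + 5) + 2)² = (4 + 2)² = 6² = 36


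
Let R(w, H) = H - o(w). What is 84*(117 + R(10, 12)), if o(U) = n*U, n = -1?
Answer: 11676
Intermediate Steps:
o(U) = -U
R(w, H) = H + w (R(w, H) = H - (-1)*w = H + w)
84*(117 + R(10, 12)) = 84*(117 + (12 + 10)) = 84*(117 + 22) = 84*139 = 11676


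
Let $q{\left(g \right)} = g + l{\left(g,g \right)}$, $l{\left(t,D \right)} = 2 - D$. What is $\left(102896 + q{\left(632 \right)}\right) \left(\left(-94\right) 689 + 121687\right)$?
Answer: $5857057058$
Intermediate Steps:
$q{\left(g \right)} = 2$ ($q{\left(g \right)} = g - \left(-2 + g\right) = 2$)
$\left(102896 + q{\left(632 \right)}\right) \left(\left(-94\right) 689 + 121687\right) = \left(102896 + 2\right) \left(\left(-94\right) 689 + 121687\right) = 102898 \left(-64766 + 121687\right) = 102898 \cdot 56921 = 5857057058$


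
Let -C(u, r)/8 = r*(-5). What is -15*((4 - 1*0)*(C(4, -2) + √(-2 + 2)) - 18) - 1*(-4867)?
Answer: 9937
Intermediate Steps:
C(u, r) = 40*r (C(u, r) = -8*r*(-5) = -(-40)*r = 40*r)
-15*((4 - 1*0)*(C(4, -2) + √(-2 + 2)) - 18) - 1*(-4867) = -15*((4 - 1*0)*(40*(-2) + √(-2 + 2)) - 18) - 1*(-4867) = -15*((4 + 0)*(-80 + √0) - 18) + 4867 = -15*(4*(-80 + 0) - 18) + 4867 = -15*(4*(-80) - 18) + 4867 = -15*(-320 - 18) + 4867 = -15*(-338) + 4867 = 5070 + 4867 = 9937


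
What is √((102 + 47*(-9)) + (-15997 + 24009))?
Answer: √7691 ≈ 87.698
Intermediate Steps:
√((102 + 47*(-9)) + (-15997 + 24009)) = √((102 - 423) + 8012) = √(-321 + 8012) = √7691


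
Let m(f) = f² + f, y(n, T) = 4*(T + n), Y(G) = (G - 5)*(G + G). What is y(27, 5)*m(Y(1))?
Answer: 7168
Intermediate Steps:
Y(G) = 2*G*(-5 + G) (Y(G) = (-5 + G)*(2*G) = 2*G*(-5 + G))
y(n, T) = 4*T + 4*n
m(f) = f + f²
y(27, 5)*m(Y(1)) = (4*5 + 4*27)*((2*1*(-5 + 1))*(1 + 2*1*(-5 + 1))) = (20 + 108)*((2*1*(-4))*(1 + 2*1*(-4))) = 128*(-8*(1 - 8)) = 128*(-8*(-7)) = 128*56 = 7168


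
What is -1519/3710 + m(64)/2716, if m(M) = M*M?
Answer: 395377/359870 ≈ 1.0987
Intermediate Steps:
m(M) = M²
-1519/3710 + m(64)/2716 = -1519/3710 + 64²/2716 = -1519*1/3710 + 4096*(1/2716) = -217/530 + 1024/679 = 395377/359870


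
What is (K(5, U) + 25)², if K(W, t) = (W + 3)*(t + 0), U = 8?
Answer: 7921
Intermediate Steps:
K(W, t) = t*(3 + W) (K(W, t) = (3 + W)*t = t*(3 + W))
(K(5, U) + 25)² = (8*(3 + 5) + 25)² = (8*8 + 25)² = (64 + 25)² = 89² = 7921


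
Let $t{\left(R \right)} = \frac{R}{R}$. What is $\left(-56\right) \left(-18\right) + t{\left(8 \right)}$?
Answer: $1009$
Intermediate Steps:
$t{\left(R \right)} = 1$
$\left(-56\right) \left(-18\right) + t{\left(8 \right)} = \left(-56\right) \left(-18\right) + 1 = 1008 + 1 = 1009$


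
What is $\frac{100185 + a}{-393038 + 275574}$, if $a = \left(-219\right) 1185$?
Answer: $\frac{79665}{58732} \approx 1.3564$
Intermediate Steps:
$a = -259515$
$\frac{100185 + a}{-393038 + 275574} = \frac{100185 - 259515}{-393038 + 275574} = - \frac{159330}{-117464} = \left(-159330\right) \left(- \frac{1}{117464}\right) = \frac{79665}{58732}$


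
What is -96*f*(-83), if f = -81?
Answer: -645408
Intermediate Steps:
-96*f*(-83) = -96*(-81)*(-83) = 7776*(-83) = -645408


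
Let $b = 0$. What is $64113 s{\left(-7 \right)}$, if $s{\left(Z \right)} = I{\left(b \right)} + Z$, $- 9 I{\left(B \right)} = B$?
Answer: $-448791$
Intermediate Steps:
$I{\left(B \right)} = - \frac{B}{9}$
$s{\left(Z \right)} = Z$ ($s{\left(Z \right)} = \left(- \frac{1}{9}\right) 0 + Z = 0 + Z = Z$)
$64113 s{\left(-7 \right)} = 64113 \left(-7\right) = -448791$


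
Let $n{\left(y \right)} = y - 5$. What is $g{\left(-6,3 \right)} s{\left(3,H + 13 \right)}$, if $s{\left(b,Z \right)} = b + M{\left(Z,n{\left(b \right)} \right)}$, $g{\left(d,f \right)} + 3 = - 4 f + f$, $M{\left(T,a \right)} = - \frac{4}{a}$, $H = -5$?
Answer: $-60$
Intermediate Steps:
$n{\left(y \right)} = -5 + y$ ($n{\left(y \right)} = y - 5 = -5 + y$)
$g{\left(d,f \right)} = -3 - 3 f$ ($g{\left(d,f \right)} = -3 + \left(- 4 f + f\right) = -3 - 3 f$)
$s{\left(b,Z \right)} = b - \frac{4}{-5 + b}$
$g{\left(-6,3 \right)} s{\left(3,H + 13 \right)} = \left(-3 - 9\right) \frac{-4 + 3 \left(-5 + 3\right)}{-5 + 3} = \left(-3 - 9\right) \frac{-4 + 3 \left(-2\right)}{-2} = - 12 \left(- \frac{-4 - 6}{2}\right) = - 12 \left(\left(- \frac{1}{2}\right) \left(-10\right)\right) = \left(-12\right) 5 = -60$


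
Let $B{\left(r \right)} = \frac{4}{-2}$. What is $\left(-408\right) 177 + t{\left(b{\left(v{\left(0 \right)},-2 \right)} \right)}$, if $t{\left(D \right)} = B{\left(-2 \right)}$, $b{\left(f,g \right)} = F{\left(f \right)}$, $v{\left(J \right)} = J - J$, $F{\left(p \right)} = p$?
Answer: $-72218$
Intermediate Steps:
$v{\left(J \right)} = 0$
$b{\left(f,g \right)} = f$
$B{\left(r \right)} = -2$ ($B{\left(r \right)} = 4 \left(- \frac{1}{2}\right) = -2$)
$t{\left(D \right)} = -2$
$\left(-408\right) 177 + t{\left(b{\left(v{\left(0 \right)},-2 \right)} \right)} = \left(-408\right) 177 - 2 = -72216 - 2 = -72218$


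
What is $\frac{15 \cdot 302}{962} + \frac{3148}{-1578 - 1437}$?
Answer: $\frac{5314787}{1450215} \approx 3.6648$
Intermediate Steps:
$\frac{15 \cdot 302}{962} + \frac{3148}{-1578 - 1437} = 4530 \cdot \frac{1}{962} + \frac{3148}{-1578 - 1437} = \frac{2265}{481} + \frac{3148}{-3015} = \frac{2265}{481} + 3148 \left(- \frac{1}{3015}\right) = \frac{2265}{481} - \frac{3148}{3015} = \frac{5314787}{1450215}$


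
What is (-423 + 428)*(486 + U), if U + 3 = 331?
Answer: 4070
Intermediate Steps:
U = 328 (U = -3 + 331 = 328)
(-423 + 428)*(486 + U) = (-423 + 428)*(486 + 328) = 5*814 = 4070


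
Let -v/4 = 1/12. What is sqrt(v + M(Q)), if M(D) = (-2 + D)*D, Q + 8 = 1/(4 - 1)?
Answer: 2*sqrt(166)/3 ≈ 8.5894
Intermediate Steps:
Q = -23/3 (Q = -8 + 1/(4 - 1) = -8 + 1/3 = -23/3 ≈ -7.6667)
M(D) = D*(-2 + D)
v = -1/3 (v = -4/12 = -4*1/12 = -1/3 ≈ -0.33333)
sqrt(v + M(Q)) = sqrt(-1/3 - 23*(-2 - 23/3)/3) = sqrt(-1/3 - 23/3*(-29/3)) = sqrt(-1/3 + 667/9) = sqrt(664/9) = 2*sqrt(166)/3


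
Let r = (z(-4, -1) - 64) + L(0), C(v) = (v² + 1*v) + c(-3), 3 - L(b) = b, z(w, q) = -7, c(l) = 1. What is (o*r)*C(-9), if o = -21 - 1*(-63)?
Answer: -208488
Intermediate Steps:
L(b) = 3 - b
C(v) = 1 + v + v² (C(v) = (v² + 1*v) + 1 = (v² + v) + 1 = (v + v²) + 1 = 1 + v + v²)
o = 42 (o = -21 + 63 = 42)
r = -68 (r = (-7 - 64) + (3 - 1*0) = -71 + (3 + 0) = -71 + 3 = -68)
(o*r)*C(-9) = (42*(-68))*(1 - 9 + (-9)²) = -2856*(1 - 9 + 81) = -2856*73 = -208488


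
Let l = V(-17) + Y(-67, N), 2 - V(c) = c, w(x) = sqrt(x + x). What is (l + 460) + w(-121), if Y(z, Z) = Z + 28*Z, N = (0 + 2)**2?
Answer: 595 + 11*I*sqrt(2) ≈ 595.0 + 15.556*I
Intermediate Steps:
N = 4 (N = 2**2 = 4)
w(x) = sqrt(2)*sqrt(x) (w(x) = sqrt(2*x) = sqrt(2)*sqrt(x))
Y(z, Z) = 29*Z
V(c) = 2 - c
l = 135 (l = (2 - 1*(-17)) + 29*4 = (2 + 17) + 116 = 19 + 116 = 135)
(l + 460) + w(-121) = (135 + 460) + sqrt(2)*sqrt(-121) = 595 + sqrt(2)*(11*I) = 595 + 11*I*sqrt(2)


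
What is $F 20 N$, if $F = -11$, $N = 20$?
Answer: $-4400$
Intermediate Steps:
$F 20 N = \left(-11\right) 20 \cdot 20 = \left(-220\right) 20 = -4400$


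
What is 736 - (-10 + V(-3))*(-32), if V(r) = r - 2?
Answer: 256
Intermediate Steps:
V(r) = -2 + r
736 - (-10 + V(-3))*(-32) = 736 - (-10 + (-2 - 3))*(-32) = 736 - (-10 - 5)*(-32) = 736 - (-15)*(-32) = 736 - 1*480 = 736 - 480 = 256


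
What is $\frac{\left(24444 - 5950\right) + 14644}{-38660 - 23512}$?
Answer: $- \frac{1841}{3454} \approx -0.533$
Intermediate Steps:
$\frac{\left(24444 - 5950\right) + 14644}{-38660 - 23512} = \frac{\left(24444 - 5950\right) + 14644}{-62172} = \left(18494 + 14644\right) \left(- \frac{1}{62172}\right) = 33138 \left(- \frac{1}{62172}\right) = - \frac{1841}{3454}$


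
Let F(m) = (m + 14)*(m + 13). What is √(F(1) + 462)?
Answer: 4*√42 ≈ 25.923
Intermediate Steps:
F(m) = (13 + m)*(14 + m) (F(m) = (14 + m)*(13 + m) = (13 + m)*(14 + m))
√(F(1) + 462) = √((182 + 1² + 27*1) + 462) = √((182 + 1 + 27) + 462) = √(210 + 462) = √672 = 4*√42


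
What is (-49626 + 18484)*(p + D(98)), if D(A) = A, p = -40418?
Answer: 1255645440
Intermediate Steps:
(-49626 + 18484)*(p + D(98)) = (-49626 + 18484)*(-40418 + 98) = -31142*(-40320) = 1255645440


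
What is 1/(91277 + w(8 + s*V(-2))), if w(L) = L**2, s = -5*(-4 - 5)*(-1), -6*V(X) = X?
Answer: 1/91326 ≈ 1.0950e-5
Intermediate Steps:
V(X) = -X/6
s = -45 (s = -(-45)*(-1) = -5*9 = -45)
1/(91277 + w(8 + s*V(-2))) = 1/(91277 + (8 - (-15)*(-2)/2)**2) = 1/(91277 + (8 - 45*1/3)**2) = 1/(91277 + (8 - 15)**2) = 1/(91277 + (-7)**2) = 1/(91277 + 49) = 1/91326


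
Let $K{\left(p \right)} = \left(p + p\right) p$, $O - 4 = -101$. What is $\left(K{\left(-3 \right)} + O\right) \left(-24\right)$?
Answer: $1896$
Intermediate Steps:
$O = -97$ ($O = 4 - 101 = -97$)
$K{\left(p \right)} = 2 p^{2}$ ($K{\left(p \right)} = 2 p p = 2 p^{2}$)
$\left(K{\left(-3 \right)} + O\right) \left(-24\right) = \left(2 \left(-3\right)^{2} - 97\right) \left(-24\right) = \left(2 \cdot 9 - 97\right) \left(-24\right) = \left(18 - 97\right) \left(-24\right) = \left(-79\right) \left(-24\right) = 1896$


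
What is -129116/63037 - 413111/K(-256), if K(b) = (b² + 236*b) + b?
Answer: -157806499/1814272 ≈ -86.981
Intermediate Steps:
K(b) = b² + 237*b
-129116/63037 - 413111/K(-256) = -129116/63037 - 413111*(-1/(256*(237 - 256))) = -129116*1/63037 - 413111/((-256*(-19))) = -764/373 - 413111/4864 = -157806499/1814272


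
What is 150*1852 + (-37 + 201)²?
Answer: 304696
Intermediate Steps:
150*1852 + (-37 + 201)² = 277800 + 164² = 277800 + 26896 = 304696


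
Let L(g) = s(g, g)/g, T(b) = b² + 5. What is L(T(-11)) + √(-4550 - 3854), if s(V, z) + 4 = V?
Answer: 61/63 + 2*I*√2101 ≈ 0.96825 + 91.673*I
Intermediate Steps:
s(V, z) = -4 + V
T(b) = 5 + b²
L(g) = (-4 + g)/g
L(T(-11)) + √(-4550 - 3854) = (-4 + (5 + (-11)²))/(5 + (-11)²) + √(-4550 - 3854) = (-4 + (5 + 121))/(5 + 121) + √(-8404) = (-4 + 126)/126 + 2*I*√2101 = (1/126)*122 + 2*I*√2101 = 61/63 + 2*I*√2101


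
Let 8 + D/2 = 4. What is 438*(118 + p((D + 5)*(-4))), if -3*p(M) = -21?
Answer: 54750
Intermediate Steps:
D = -8 (D = -16 + 2*4 = -16 + 8 = -8)
p(M) = 7 (p(M) = -1/3*(-21) = 7)
438*(118 + p((D + 5)*(-4))) = 438*(118 + 7) = 438*125 = 54750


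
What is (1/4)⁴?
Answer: 1/256 ≈ 0.0039063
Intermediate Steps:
(1/4)⁴ = (¼)⁴ = 1/256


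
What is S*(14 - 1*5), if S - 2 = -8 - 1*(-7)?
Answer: 9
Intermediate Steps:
S = 1 (S = 2 + (-8 - 1*(-7)) = 2 + (-8 + 7) = 2 - 1 = 1)
S*(14 - 1*5) = 1*(14 - 1*5) = 1*(14 - 5) = 1*9 = 9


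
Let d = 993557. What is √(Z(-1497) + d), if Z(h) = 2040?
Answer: √995597 ≈ 997.80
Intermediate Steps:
√(Z(-1497) + d) = √(2040 + 993557) = √995597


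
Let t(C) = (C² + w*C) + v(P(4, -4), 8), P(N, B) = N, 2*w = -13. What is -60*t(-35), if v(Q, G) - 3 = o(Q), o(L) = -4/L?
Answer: -87270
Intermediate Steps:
w = -13/2 (w = (½)*(-13) = -13/2 ≈ -6.5000)
v(Q, G) = 3 - 4/Q
t(C) = 2 + C² - 13*C/2 (t(C) = (C² - 13*C/2) + (3 - 4/4) = (C² - 13*C/2) + (3 - 4*¼) = (C² - 13*C/2) + (3 - 1) = (C² - 13*C/2) + 2 = 2 + C² - 13*C/2)
-60*t(-35) = -60*(2 + (-35)² - 13/2*(-35)) = -60*(2 + 1225 + 455/2) = -60*2909/2 = -87270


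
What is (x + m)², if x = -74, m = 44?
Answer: 900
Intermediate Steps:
(x + m)² = (-74 + 44)² = (-30)² = 900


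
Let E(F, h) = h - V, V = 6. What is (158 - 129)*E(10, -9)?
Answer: -435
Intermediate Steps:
E(F, h) = -6 + h (E(F, h) = h - 1*6 = h - 6 = -6 + h)
(158 - 129)*E(10, -9) = (158 - 129)*(-6 - 9) = 29*(-15) = -435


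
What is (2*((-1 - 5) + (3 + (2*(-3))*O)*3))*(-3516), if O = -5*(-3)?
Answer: 1877544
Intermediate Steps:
O = 15
(2*((-1 - 5) + (3 + (2*(-3))*O)*3))*(-3516) = (2*((-1 - 5) + (3 + (2*(-3))*15)*3))*(-3516) = (2*(-6 + (3 - 6*15)*3))*(-3516) = (2*(-6 + (3 - 90)*3))*(-3516) = (2*(-6 - 87*3))*(-3516) = (2*(-6 - 261))*(-3516) = (2*(-267))*(-3516) = -534*(-3516) = 1877544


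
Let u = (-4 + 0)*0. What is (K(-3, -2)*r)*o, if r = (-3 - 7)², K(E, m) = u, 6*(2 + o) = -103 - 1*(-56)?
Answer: 0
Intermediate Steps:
u = 0 (u = -4*0 = 0)
o = -59/6 (o = -2 + (-103 - 1*(-56))/6 = -2 + (-103 + 56)/6 = -2 + (⅙)*(-47) = -2 - 47/6 = -59/6 ≈ -9.8333)
K(E, m) = 0
r = 100 (r = (-10)² = 100)
(K(-3, -2)*r)*o = (0*100)*(-59/6) = 0*(-59/6) = 0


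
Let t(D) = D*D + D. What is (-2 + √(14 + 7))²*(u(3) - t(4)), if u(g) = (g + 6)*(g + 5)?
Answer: 1300 - 208*√21 ≈ 346.82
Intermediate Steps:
u(g) = (5 + g)*(6 + g) (u(g) = (6 + g)*(5 + g) = (5 + g)*(6 + g))
t(D) = D + D² (t(D) = D² + D = D + D²)
(-2 + √(14 + 7))²*(u(3) - t(4)) = (-2 + √(14 + 7))²*((30 + 3² + 11*3) - 4*(1 + 4)) = (-2 + √21)²*((30 + 9 + 33) - 4*5) = (-2 + √21)²*(72 - 1*20) = (-2 + √21)²*(72 - 20) = (-2 + √21)²*52 = 52*(-2 + √21)²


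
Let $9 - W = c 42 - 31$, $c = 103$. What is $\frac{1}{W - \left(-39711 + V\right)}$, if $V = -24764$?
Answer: $\frac{1}{60189} \approx 1.6614 \cdot 10^{-5}$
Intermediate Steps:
$W = -4286$ ($W = 9 - \left(103 \cdot 42 - 31\right) = 9 - \left(4326 - 31\right) = 9 - 4295 = -4286$)
$\frac{1}{W - \left(-39711 + V\right)} = \frac{1}{-4286 + \left(39711 - -24764\right)} = \frac{1}{-4286 + \left(39711 + 24764\right)} = \frac{1}{-4286 + 64475} = \frac{1}{60189}$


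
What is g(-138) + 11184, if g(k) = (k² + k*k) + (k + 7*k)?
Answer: 48168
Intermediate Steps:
g(k) = 2*k² + 8*k (g(k) = (k² + k²) + 8*k = 2*k² + 8*k)
g(-138) + 11184 = 2*(-138)*(4 - 138) + 11184 = 2*(-138)*(-134) + 11184 = 36984 + 11184 = 48168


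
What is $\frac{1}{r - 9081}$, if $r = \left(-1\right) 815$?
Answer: $- \frac{1}{9896} \approx -0.00010105$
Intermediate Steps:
$r = -815$
$\frac{1}{r - 9081} = \frac{1}{-815 - 9081} = \frac{1}{-9896} = - \frac{1}{9896}$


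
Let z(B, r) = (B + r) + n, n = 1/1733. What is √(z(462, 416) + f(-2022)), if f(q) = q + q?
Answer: 7*I*√194049209/1733 ≈ 56.267*I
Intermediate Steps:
n = 1/1733 ≈ 0.00057703
z(B, r) = 1/1733 + B + r (z(B, r) = (B + r) + 1/1733 = 1/1733 + B + r)
f(q) = 2*q
√(z(462, 416) + f(-2022)) = √((1/1733 + 462 + 416) + 2*(-2022)) = √(1521575/1733 - 4044) = √(-5486677/1733) = 7*I*√194049209/1733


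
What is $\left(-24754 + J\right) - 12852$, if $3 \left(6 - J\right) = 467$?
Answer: $- \frac{113267}{3} \approx -37756.0$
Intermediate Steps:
$J = - \frac{449}{3}$ ($J = 6 - \frac{467}{3} = - \frac{449}{3} \approx -149.67$)
$\left(-24754 + J\right) - 12852 = \left(-24754 - \frac{449}{3}\right) - 12852 = - \frac{74711}{3} - 12852 = - \frac{113267}{3}$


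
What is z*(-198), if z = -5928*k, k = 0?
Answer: 0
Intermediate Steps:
z = 0 (z = -5928*0 = 0)
z*(-198) = 0*(-198) = 0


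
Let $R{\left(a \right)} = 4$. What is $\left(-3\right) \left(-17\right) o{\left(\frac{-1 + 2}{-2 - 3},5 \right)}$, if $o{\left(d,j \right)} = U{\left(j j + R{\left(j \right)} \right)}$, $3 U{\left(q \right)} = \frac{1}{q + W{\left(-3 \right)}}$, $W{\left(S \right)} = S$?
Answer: $\frac{17}{26} \approx 0.65385$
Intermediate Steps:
$U{\left(q \right)} = \frac{1}{3 \left(-3 + q\right)}$ ($U{\left(q \right)} = \frac{1}{3 \left(q - 3\right)} = \frac{1}{3 \left(-3 + q\right)}$)
$o{\left(d,j \right)} = \frac{1}{3 \left(1 + j^{2}\right)}$ ($o{\left(d,j \right)} = \frac{1}{3 \left(-3 + \left(j j + 4\right)\right)} = \frac{1}{3 \left(-3 + \left(j^{2} + 4\right)\right)} = \frac{1}{3 \left(-3 + \left(4 + j^{2}\right)\right)} = \frac{1}{3 \left(1 + j^{2}\right)}$)
$\left(-3\right) \left(-17\right) o{\left(\frac{-1 + 2}{-2 - 3},5 \right)} = \left(-3\right) \left(-17\right) \frac{1}{3 \left(1 + 5^{2}\right)} = 51 \frac{1}{3 \left(1 + 25\right)} = 51 \frac{1}{3 \cdot 26} = 51 \cdot \frac{1}{3} \cdot \frac{1}{26} = 51 \cdot \frac{1}{78} = \frac{17}{26}$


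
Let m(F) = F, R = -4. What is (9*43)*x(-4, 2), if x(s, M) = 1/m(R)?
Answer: -387/4 ≈ -96.750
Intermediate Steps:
x(s, M) = -¼ (x(s, M) = 1/(-4) = -¼)
(9*43)*x(-4, 2) = (9*43)*(-¼) = 387*(-¼) = -387/4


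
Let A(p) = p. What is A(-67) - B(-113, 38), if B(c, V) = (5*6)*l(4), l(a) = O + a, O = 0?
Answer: -187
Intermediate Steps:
l(a) = a (l(a) = 0 + a = a)
B(c, V) = 120 (B(c, V) = (5*6)*4 = 30*4 = 120)
A(-67) - B(-113, 38) = -67 - 1*120 = -67 - 120 = -187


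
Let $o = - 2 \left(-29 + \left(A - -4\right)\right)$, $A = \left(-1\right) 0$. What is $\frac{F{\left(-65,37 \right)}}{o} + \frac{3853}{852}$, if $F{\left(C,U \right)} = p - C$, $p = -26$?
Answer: $\frac{112939}{21300} \approx 5.3023$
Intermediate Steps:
$F{\left(C,U \right)} = -26 - C$
$A = 0$
$o = 50$ ($o = - 2 \left(-29 + \left(0 - -4\right)\right) = - 2 \left(-29 + \left(0 + 4\right)\right) = - 2 \left(-29 + 4\right) = \left(-2\right) \left(-25\right) = 50$)
$\frac{F{\left(-65,37 \right)}}{o} + \frac{3853}{852} = \frac{-26 - -65}{50} + \frac{3853}{852} = \left(-26 + 65\right) \frac{1}{50} + 3853 \cdot \frac{1}{852} = 39 \cdot \frac{1}{50} + \frac{3853}{852} = \frac{39}{50} + \frac{3853}{852} = \frac{112939}{21300}$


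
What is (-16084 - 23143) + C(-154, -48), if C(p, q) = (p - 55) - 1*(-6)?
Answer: -39430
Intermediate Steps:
C(p, q) = -49 + p (C(p, q) = (-55 + p) + 6 = -49 + p)
(-16084 - 23143) + C(-154, -48) = (-16084 - 23143) + (-49 - 154) = -39227 - 203 = -39430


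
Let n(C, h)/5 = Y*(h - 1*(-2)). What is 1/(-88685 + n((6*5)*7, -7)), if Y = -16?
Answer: -1/88285 ≈ -1.1327e-5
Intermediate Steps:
n(C, h) = -160 - 80*h (n(C, h) = 5*(-16*(h - 1*(-2))) = 5*(-16*(h + 2)) = 5*(-16*(2 + h)) = 5*(-32 - 16*h) = -160 - 80*h)
1/(-88685 + n((6*5)*7, -7)) = 1/(-88685 + (-160 - 80*(-7))) = 1/(-88685 + (-160 + 560)) = 1/(-88685 + 400) = 1/(-88285) = -1/88285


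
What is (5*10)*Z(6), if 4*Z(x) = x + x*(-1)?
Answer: 0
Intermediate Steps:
Z(x) = 0 (Z(x) = (x + x*(-1))/4 = (x - x)/4 = (1/4)*0 = 0)
(5*10)*Z(6) = (5*10)*0 = 50*0 = 0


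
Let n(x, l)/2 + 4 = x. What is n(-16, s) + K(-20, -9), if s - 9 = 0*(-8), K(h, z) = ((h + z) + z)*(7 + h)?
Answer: 454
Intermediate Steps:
K(h, z) = (7 + h)*(h + 2*z) (K(h, z) = (h + 2*z)*(7 + h) = (7 + h)*(h + 2*z))
s = 9 (s = 9 + 0*(-8) = 9 + 0 = 9)
n(x, l) = -8 + 2*x
n(-16, s) + K(-20, -9) = (-8 + 2*(-16)) + ((-20)² + 7*(-20) + 14*(-9) + 2*(-20)*(-9)) = (-8 - 32) + (400 - 140 - 126 + 360) = -40 + 494 = 454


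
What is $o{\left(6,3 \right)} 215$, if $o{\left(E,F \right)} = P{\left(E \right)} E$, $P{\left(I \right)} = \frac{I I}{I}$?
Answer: $7740$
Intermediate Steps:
$P{\left(I \right)} = I$ ($P{\left(I \right)} = \frac{I^{2}}{I} = I$)
$o{\left(E,F \right)} = E^{2}$ ($o{\left(E,F \right)} = E E = E^{2}$)
$o{\left(6,3 \right)} 215 = 6^{2} \cdot 215 = 36 \cdot 215 = 7740$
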